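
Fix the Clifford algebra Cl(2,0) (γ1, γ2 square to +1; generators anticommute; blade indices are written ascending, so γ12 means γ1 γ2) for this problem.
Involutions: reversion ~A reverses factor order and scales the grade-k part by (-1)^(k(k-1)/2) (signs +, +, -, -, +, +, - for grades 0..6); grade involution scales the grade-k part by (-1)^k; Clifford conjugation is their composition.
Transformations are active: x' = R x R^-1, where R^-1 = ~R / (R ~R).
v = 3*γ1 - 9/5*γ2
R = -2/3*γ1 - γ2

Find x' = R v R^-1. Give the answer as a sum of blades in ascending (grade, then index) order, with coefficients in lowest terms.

~R = -2/3*γ1 - γ2, and R ~R = 13/9, so R^-1 = ~R / (13/9).
R v = -1/5 + 21/5*γ12
Answer: -183/65*γ1 + 27/13*γ2


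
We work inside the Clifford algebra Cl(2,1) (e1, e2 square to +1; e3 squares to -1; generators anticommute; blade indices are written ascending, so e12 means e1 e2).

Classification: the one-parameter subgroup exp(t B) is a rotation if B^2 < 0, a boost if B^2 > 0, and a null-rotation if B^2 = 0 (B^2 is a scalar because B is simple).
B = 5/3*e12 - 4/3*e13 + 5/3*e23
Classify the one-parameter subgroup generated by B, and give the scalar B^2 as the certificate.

B^2 term by term: the squares give (5/3)^2*(e12)^2 + (-4/3)^2*(e13)^2 + (5/3)^2*(e23)^2 = 25/9*(-1) + 16/9*(+1) + 25/9*(+1) = 16/9 (each basis 2-blade squares to minus the product of its generators' squares); cross terms between blades sharing an index anticommute and cancel. So B^2 = 16/9.
Answer: boost, certificate B^2 = 16/9. No conjugation can change B^2 = 16/9; the sign gives the class.


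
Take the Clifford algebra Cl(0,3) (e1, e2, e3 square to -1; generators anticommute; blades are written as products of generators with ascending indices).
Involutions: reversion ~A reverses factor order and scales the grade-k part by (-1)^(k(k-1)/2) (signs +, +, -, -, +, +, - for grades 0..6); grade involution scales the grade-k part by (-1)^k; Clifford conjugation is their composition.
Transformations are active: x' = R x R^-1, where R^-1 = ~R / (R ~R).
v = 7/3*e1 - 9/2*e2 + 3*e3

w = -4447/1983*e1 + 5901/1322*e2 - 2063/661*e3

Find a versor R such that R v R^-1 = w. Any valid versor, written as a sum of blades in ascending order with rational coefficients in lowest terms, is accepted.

Here q(v) = q(w) = -1249/36; the classical choice R = v + w = 60/661*e1 - 24/661*e2 - 80/661*e3 then realises v -> w under the sandwich.
Answer: 60/661*e1 - 24/661*e2 - 80/661*e3


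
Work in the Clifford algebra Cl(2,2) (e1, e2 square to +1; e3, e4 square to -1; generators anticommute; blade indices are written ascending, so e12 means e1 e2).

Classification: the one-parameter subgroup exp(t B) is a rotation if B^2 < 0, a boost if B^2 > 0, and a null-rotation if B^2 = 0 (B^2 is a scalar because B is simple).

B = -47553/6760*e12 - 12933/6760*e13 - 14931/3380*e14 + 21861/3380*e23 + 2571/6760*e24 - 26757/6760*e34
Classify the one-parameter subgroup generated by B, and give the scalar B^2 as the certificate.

B^2 term by term: the squares give (-47553/6760)^2*(e12)^2 + (-12933/6760)^2*(e13)^2 + (-14931/3380)^2*(e14)^2 + (21861/3380)^2*(e23)^2 + (2571/6760)^2*(e24)^2 + (-26757/6760)^2*(e34)^2 = 2261287809/45697600*(-1) + 167262489/45697600*(+1) + 222934761/11424400*(+1) + 477903321/11424400*(+1) + 6610041/45697600*(+1) + 715937049/45697600*(-1) = 0 (each basis 2-blade squares to minus the product of its generators' squares); cross terms between blades sharing an index anticommute and cancel; the commuting (index-disjoint) pairs give grade-4 terms 2*c*c'*(blade product), which cancel blade by blade — e1234: 1272375621/22848800 + 33250743/22848800 - 326406591/5712200 = 0 — confirming B is simple. So B^2 = 0.
Answer: null-rotation, certificate B^2 = 0. No conjugation can change B^2 = 0; the sign gives the class.


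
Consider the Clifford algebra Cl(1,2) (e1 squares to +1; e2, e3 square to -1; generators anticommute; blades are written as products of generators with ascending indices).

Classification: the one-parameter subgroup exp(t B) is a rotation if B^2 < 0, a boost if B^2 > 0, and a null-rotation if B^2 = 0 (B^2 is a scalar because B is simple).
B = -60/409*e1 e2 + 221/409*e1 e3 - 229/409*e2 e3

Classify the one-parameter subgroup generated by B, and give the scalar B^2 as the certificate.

B^2 term by term: the squares give (-60/409)^2*(e1 e2)^2 + (221/409)^2*(e1 e3)^2 + (-229/409)^2*(e2 e3)^2 = 3600/167281*(+1) + 48841/167281*(+1) + 52441/167281*(-1) = 0 (each basis 2-blade squares to minus the product of its generators' squares); cross terms between blades sharing an index anticommute and cancel. So B^2 = 0.
Answer: null-rotation, certificate B^2 = 0. Note: conjugating B changes its blade decomposition but never the scalar B^2 = 0, whose sign settles the classification.


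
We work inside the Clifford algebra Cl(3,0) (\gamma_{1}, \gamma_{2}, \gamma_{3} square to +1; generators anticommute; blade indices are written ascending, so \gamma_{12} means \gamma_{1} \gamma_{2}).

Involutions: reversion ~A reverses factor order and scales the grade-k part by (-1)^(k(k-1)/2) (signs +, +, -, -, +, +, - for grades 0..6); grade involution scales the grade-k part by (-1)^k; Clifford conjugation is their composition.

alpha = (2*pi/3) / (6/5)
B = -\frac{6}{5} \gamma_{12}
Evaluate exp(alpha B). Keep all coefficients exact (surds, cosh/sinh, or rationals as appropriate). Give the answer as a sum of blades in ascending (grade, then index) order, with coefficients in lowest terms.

B^2 = (-\frac{6}{5})^2*(\gamma_{12})^2 = \frac{36}{25}*(-1) = -\frac{36}{25} (a basis 2-blade squares to minus the product of its generators' squares).
B^2 = -\frac{36}{25} — the negative square puts this in the circular regime; l = \frac{6}{5}, alpha*l = \frac{2 \pi}{3}, so exp(alpha B) = cos(\frac{2 \pi}{3}) + (sin(\frac{2 \pi}{3})/(\frac{6}{5}))*B = - \frac{1}{2} + (\frac{5 \sqrt{3}}{12})*B.
Answer: - \frac{1}{2} - \frac{\sqrt{3}}{2} \gamma_{12}


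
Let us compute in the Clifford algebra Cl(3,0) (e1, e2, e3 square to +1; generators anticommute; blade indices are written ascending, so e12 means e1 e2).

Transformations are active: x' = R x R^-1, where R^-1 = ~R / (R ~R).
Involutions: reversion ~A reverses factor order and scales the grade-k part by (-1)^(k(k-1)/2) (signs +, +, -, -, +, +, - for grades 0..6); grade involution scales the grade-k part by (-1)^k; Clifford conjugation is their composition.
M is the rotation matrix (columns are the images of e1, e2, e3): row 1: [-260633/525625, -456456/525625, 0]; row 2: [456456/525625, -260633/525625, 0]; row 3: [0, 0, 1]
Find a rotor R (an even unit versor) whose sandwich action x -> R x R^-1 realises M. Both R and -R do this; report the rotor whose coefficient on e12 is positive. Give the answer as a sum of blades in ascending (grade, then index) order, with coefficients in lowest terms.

Method: write R = a + b12*e12 + b13*e13 + b23*e23 with a^2 + b12^2 + b13^2 + b23^2 = 1 (so R^-1 = ~R). Expanding the columns R e_j ~R gives tr M = 4a^2 - 1 and, from the antisymmetric part, M21 - M12 = -4a*b12, M13 - M31 = 4a*b13, M32 - M23 = -4a*b23.
Here tr M = 4359/525625, so a^2 = (1 + tr M)/4 = 132496/525625 and a = ±364/725. Taking a = 364/725: M21 - M12 = 912912/525625, M13 - M31 = 0, M32 - M23 = 0, giving b12 = -627/725, b13 = 0, b23 = 0, i.e. R = 364/725 - 627/725*e12.
Its e12 coefficient is negative, so report the other preimage -R.
Answer: -364/725 + 627/725*e12. Note: both R and -R realise this M (trace 4359/525625); the covering map identifies them, and the e12-coefficient sign is the tie-breaker.


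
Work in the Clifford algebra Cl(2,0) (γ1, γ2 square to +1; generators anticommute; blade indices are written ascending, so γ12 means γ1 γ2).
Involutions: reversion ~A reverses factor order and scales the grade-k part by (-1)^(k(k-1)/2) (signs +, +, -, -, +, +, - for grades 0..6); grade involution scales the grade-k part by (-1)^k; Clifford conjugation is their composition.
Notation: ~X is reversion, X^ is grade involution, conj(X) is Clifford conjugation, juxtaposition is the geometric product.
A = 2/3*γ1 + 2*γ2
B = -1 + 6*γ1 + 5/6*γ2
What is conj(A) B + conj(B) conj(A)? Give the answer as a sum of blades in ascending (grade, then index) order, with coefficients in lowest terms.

first term: -17/3 + 2/3*γ1 + 2*γ2 + 103/9*γ12
second term: 17/3 + 2/3*γ1 + 2*γ2 + 103/9*γ12
Answer: 4/3*γ1 + 4*γ2 + 206/9*γ12


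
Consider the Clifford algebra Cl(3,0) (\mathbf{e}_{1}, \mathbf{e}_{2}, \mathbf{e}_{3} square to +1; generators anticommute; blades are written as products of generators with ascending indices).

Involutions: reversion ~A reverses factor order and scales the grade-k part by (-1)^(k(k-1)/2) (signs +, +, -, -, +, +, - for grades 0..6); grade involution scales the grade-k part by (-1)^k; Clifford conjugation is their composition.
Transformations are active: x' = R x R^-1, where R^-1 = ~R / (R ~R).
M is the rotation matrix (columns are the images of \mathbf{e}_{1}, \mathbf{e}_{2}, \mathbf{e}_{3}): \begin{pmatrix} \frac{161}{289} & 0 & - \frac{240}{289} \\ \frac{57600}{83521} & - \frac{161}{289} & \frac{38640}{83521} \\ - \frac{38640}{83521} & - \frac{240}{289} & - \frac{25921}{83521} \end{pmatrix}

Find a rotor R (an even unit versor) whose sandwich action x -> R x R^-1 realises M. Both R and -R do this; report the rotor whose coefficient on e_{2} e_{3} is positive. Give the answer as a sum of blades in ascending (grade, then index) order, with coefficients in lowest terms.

Method: write R = a + b12*e_{1} e_{2} + b13*e_{1} e_{3} + b23*e_{2} e_{3} with a^2 + b12^2 + b13^2 + b23^2 = 1 (so R^-1 = ~R). Expanding the columns R e_j ~R gives tr M = 4a^2 - 1 and, from the antisymmetric part, M21 - M12 = -4a*b12, M13 - M31 = 4a*b13, M32 - M23 = -4a*b23.
Here tr M = -\frac{25921}{83521}, so a^2 = (1 + tr M)/4 = \frac{14400}{83521} and a = ±\frac{120}{289}. Taking a = \frac{120}{289}: M21 - M12 = \frac{57600}{83521}, M13 - M31 = -\frac{30720}{83521}, M32 - M23 = -\frac{108000}{83521}, giving b12 = -\frac{120}{289}, b13 = -\frac{64}{289}, b23 = \frac{225}{289}, i.e. R = \frac{120}{289} - \frac{120}{289} e_{1} e_{2} - \frac{64}{289} e_{1} e_{3} + \frac{225}{289} e_{2} e_{3}.
Its e_{2} e_{3} coefficient is already positive.
Answer: \frac{120}{289} - \frac{120}{289} e_{1} e_{2} - \frac{64}{289} e_{1} e_{3} + \frac{225}{289} e_{2} e_{3}. Key observation: the double cover Spin(3) -> SO(3) sends R and -R to the same matrix (trace -\frac{25921}{83521} here), so the stated sign of the e_{2} e_{3} coefficient is what selects one sheet.


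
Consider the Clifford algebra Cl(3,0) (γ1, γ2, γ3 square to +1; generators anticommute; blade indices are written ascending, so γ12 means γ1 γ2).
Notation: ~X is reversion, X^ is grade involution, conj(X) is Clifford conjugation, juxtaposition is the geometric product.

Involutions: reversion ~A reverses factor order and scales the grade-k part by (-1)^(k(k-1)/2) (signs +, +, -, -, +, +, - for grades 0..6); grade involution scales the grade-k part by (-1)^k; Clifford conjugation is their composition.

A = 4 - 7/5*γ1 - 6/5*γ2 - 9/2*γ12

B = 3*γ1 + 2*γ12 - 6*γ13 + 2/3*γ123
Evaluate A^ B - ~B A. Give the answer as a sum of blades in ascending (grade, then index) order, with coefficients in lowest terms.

first term: 66/5 + 48/5*γ1 + 163/10*γ2 - 27/5*γ3 + 22/5*γ12 - 124/5*γ13 - 391/15*γ23 + 148/15*γ123
second term: -66/5 + 72/5*γ1 - 163/10*γ2 + 27/5*γ3 - 58/5*γ12 + 116/5*γ13 - 391/15*γ23 + 68/15*γ123
Answer: 132/5 - 24/5*γ1 + 163/5*γ2 - 54/5*γ3 + 16*γ12 - 48*γ13 + 16/3*γ123


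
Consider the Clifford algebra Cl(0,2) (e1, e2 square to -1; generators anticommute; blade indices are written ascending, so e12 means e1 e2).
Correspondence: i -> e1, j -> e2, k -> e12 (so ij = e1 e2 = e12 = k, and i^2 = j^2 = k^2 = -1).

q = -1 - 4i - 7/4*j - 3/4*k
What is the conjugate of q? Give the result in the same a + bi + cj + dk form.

In blades: q = -1 - 4*e1 - 7/4*e2 - 3/4*e12.
Conjugation here is Clifford conjugation: the scalar is fixed and the grade-1 and grade-2 blades all flip sign, giving -1 + 4*e1 + 7/4*e2 + 3/4*e12; translating back:
Answer: -1 + 4i + 7/4*j + 3/4*k


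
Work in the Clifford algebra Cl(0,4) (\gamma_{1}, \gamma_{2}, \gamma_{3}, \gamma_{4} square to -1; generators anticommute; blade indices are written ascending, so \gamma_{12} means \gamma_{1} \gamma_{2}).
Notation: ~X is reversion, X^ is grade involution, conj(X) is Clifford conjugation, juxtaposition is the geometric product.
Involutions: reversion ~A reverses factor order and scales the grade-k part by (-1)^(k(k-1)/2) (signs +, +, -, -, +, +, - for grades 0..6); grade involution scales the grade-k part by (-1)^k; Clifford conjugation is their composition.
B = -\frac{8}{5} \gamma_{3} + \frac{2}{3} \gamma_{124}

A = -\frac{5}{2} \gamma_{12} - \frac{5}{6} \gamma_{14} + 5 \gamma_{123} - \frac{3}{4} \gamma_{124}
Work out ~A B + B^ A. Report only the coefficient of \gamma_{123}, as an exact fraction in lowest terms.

first term: \frac{1}{2} + \frac{5}{9} \gamma_{2} - \frac{5}{3} \gamma_{4} - 8 \gamma_{12} + \frac{10}{3} \gamma_{34} - 4 \gamma_{123} + \frac{4}{3} \gamma_{134} + \frac{6}{5} \gamma_{1234}
second term: \frac{1}{2} + \frac{5}{9} \gamma_{2} - \frac{5}{3} \gamma_{4} - 8 \gamma_{12} - \frac{10}{3} \gamma_{34} - 4 \gamma_{123} + \frac{4}{3} \gamma_{134} - \frac{6}{5} \gamma_{1234}
Answer: -8


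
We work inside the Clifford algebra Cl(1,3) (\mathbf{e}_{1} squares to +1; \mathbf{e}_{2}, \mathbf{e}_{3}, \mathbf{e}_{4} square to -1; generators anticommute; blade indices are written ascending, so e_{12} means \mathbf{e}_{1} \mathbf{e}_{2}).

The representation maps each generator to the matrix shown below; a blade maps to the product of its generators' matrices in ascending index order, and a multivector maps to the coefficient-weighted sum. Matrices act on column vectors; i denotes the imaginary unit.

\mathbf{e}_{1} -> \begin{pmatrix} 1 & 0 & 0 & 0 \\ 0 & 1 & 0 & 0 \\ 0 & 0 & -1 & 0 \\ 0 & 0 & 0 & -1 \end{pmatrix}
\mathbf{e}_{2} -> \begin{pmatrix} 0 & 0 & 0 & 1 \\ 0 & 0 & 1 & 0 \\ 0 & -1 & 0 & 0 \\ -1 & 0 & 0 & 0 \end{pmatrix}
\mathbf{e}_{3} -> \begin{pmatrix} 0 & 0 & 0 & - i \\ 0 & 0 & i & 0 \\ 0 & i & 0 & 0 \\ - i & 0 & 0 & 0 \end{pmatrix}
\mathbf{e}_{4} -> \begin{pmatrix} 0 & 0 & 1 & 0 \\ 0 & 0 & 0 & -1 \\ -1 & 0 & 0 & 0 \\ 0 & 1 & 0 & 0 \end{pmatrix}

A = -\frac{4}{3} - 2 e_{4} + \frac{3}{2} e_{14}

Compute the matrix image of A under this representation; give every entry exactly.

Bivector images (products of the table entries): rho(e_{14}) = rho(\mathbf{e}_{1})rho(\mathbf{e}_{4}) = \begin{pmatrix} 0 & 0 & 1 & 0 \\ 0 & 0 & 0 & -1 \\ 1 & 0 & 0 & 0 \\ 0 & -1 & 0 & 0 \end{pmatrix}.
M = (-\frac{4}{3})*1 + (-2)*rho(e_{4}) + (\frac{3}{2})*rho(e_{14}), summed entrywise (1 is the identity matrix):
Answer: \begin{pmatrix} - \frac{4}{3} & 0 & - \frac{1}{2} & 0 \\ 0 & - \frac{4}{3} & 0 & \frac{1}{2} \\ \frac{7}{2} & 0 & - \frac{4}{3} & 0 \\ 0 & - \frac{7}{2} & 0 & - \frac{4}{3} \end{pmatrix}


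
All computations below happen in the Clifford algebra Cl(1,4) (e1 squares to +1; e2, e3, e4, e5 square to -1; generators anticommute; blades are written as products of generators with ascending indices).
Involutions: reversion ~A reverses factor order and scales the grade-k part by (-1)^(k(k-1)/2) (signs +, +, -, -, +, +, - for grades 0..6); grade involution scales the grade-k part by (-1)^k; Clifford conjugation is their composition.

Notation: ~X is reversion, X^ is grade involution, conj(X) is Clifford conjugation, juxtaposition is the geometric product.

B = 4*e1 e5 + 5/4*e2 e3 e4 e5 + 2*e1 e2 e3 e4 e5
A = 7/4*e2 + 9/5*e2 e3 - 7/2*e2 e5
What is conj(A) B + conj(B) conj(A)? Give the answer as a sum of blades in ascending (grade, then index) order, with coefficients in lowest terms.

first term: -14*e1 e2 - 35/8*e3 e4 + 9/4*e4 e5 + 7*e1 e2 e5 - 7*e1 e3 e4 + 18/5*e1 e4 e5 + 35/16*e3 e4 e5 - 36/5*e1 e2 e3 e5 - 7/2*e1 e3 e4 e5
second term: -14*e1 e2 - 35/8*e3 e4 + 9/4*e4 e5 - 7*e1 e2 e5 + 7*e1 e3 e4 - 18/5*e1 e4 e5 - 35/16*e3 e4 e5 + 36/5*e1 e2 e3 e5 + 7/2*e1 e3 e4 e5
Answer: -28*e1 e2 - 35/4*e3 e4 + 9/2*e4 e5


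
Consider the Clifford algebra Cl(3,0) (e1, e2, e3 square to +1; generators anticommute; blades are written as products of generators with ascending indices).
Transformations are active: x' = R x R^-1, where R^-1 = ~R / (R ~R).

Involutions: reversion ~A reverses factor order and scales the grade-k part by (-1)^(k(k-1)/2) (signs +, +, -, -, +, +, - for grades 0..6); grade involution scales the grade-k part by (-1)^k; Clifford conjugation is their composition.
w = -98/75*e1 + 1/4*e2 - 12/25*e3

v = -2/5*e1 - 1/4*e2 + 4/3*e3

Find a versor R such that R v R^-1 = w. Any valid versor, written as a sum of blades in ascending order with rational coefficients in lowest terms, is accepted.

Construction: equal norms (both 7201/3600) license R = v + w = -128/75*e1 + 64/75*e3 — nothing changes along that direction, while (v - w)/2 changes sign, so v maps onto w.
Answer: -128/75*e1 + 64/75*e3


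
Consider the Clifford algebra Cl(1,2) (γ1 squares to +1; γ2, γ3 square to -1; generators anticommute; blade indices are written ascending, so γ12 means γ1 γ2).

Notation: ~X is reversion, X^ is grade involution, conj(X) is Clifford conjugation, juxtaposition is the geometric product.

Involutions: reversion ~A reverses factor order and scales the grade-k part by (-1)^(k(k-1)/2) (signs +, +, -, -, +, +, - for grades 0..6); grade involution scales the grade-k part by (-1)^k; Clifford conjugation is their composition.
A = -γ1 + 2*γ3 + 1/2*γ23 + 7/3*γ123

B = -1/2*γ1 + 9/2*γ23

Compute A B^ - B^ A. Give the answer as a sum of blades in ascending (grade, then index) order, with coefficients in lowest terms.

first term: -11/4 - 21/2*γ1 + 9*γ2 - γ13 + 7/6*γ23 - 17/4*γ123
second term: -11/4 - 21/2*γ1 - 9*γ2 + γ13 + 7/6*γ23 - 17/4*γ123
Answer: 18*γ2 - 2*γ13


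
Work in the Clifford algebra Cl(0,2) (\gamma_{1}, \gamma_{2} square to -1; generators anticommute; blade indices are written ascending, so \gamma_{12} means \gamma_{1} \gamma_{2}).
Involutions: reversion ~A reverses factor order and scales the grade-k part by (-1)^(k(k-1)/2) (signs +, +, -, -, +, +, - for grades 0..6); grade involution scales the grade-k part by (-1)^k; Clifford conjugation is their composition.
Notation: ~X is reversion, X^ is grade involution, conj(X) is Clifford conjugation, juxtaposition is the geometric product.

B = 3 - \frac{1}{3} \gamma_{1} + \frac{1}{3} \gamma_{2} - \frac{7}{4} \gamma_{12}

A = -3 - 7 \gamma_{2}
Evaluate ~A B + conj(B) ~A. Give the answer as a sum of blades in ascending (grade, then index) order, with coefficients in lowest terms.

first term: -\frac{20}{3} + \frac{53}{4} \gamma_{1} - 22 \gamma_{2} + \frac{35}{12} \gamma_{12}
second term: -\frac{34}{3} + \frac{45}{4} \gamma_{1} - 20 \gamma_{2} - \frac{91}{12} \gamma_{12}
Answer: -18 + \frac{49}{2} \gamma_{1} - 42 \gamma_{2} - \frac{14}{3} \gamma_{12}


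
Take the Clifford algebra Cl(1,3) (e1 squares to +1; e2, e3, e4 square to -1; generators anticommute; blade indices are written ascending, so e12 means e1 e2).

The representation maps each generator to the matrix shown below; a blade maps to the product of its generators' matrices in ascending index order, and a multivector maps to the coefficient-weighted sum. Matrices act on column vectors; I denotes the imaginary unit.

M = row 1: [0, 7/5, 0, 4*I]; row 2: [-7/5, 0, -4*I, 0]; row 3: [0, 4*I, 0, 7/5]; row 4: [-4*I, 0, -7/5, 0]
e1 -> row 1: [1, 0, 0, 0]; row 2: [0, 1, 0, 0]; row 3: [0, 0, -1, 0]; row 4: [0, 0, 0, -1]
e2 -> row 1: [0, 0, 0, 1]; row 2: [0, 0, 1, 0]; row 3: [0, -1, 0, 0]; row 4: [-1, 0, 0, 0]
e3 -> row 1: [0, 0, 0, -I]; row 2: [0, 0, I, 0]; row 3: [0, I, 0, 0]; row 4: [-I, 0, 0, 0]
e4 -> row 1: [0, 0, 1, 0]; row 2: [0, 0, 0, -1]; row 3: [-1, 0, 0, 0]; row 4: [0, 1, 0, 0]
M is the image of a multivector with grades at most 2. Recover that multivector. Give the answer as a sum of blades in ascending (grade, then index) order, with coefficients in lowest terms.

Method: the blade images are trace-orthogonal — tr(rho(e_A) rho(e_B)^-1) = 4 if A = B and 0 otherwise — and rho(e_A)^-1 = (e_A)^2 * rho(e_A) with (e_A)^2 = +1 or -1, so the coefficient of e_A in the preimage is (e_A)^2 * tr(M rho(e_A))/4.
Nonzero projections over blades of grade <= 2: e13: (e13)^2 = +1, tr(M rho(e13)) = -16, coefficient -4; e24: (e24)^2 = -1, tr(M rho(e24)) = -28/5, coefficient 7/5. Every other blade of grade <= 2 projects to 0.
Answer: -4*e13 + 7/5*e24


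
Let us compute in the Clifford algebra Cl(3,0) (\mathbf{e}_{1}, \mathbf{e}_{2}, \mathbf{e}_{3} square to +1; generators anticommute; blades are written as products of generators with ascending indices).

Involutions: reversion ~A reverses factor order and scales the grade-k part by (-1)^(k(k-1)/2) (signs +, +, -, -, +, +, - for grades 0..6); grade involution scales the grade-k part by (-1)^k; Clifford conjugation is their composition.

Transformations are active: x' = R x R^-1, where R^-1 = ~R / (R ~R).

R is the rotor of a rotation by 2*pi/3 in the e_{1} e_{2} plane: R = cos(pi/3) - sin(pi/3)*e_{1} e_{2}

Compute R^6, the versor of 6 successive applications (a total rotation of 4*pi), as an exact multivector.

Because a rotor carries half the rotation angle, composing 6 copies of this e_{1} e_{2}-plane rotor multiplies the phase: 6*(pi/3) = 2 \pi, hence R^6 = cos(2 \pi) - sin(2 \pi)*e_{1} e_{2}.
cos(2 \pi) = 1 and sin(2 \pi) = 0, so R^6 = 1. The total rotation 4*pi is 2 full turns, so every vector returns to itself, yet the rotor is +1, back on the identity sheet (an even number of 2*pi turns).
Answer: 1


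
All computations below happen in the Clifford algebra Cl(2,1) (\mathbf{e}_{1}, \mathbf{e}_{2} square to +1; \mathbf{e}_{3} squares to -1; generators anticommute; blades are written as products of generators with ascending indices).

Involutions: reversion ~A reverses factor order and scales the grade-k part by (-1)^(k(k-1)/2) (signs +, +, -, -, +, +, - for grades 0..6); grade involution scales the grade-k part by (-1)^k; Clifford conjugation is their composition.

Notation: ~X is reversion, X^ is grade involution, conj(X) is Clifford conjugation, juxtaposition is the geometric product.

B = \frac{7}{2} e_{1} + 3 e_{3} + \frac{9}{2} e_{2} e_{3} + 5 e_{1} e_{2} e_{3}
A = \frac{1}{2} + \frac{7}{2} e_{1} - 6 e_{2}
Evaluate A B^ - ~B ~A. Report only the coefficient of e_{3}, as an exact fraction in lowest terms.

first term: -\frac{49}{4} - \frac{7}{4} e_{1} - \frac{57}{2} e_{3} - 21 e_{1} e_{2} - \frac{81}{2} e_{1} e_{3} + \frac{11}{4} e_{2} e_{3} + \frac{53}{4} e_{1} e_{2} e_{3}
second term: \frac{49}{4} + \frac{7}{4} e_{1} - \frac{51}{2} e_{3} - 21 e_{1} e_{2} - \frac{81}{2} e_{1} e_{3} - \frac{7}{4} e_{2} e_{3} - \frac{73}{4} e_{1} e_{2} e_{3}
Answer: -3


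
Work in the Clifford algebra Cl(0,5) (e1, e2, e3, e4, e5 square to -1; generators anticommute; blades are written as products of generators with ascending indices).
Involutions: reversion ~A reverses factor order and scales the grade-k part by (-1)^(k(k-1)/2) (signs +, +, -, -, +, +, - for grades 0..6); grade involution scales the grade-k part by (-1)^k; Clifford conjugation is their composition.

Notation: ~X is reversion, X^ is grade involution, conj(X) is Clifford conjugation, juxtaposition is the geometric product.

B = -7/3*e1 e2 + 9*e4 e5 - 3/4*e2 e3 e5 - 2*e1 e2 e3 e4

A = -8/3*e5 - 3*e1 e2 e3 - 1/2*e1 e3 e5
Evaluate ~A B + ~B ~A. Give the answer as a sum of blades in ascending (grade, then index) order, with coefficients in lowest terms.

first term: 7*e3 - 30*e4 + 3/8*e1 e2 + 9/4*e1 e5 - 2*e2 e3 + 56/9*e1 e2 e5 + 9/2*e1 e3 e4 + 7/6*e2 e3 e5 - e2 e4 e5 + 97/3*e1 e2 e3 e4 e5
second term: -7*e3 - 18*e4 + 3/8*e1 e2 + 9/4*e1 e5 + 2*e2 e3 - 56/9*e1 e2 e5 + 9/2*e1 e3 e4 + 7/6*e2 e3 e5 - e2 e4 e5 - 65/3*e1 e2 e3 e4 e5
Answer: -48*e4 + 3/4*e1 e2 + 9/2*e1 e5 + 9*e1 e3 e4 + 7/3*e2 e3 e5 - 2*e2 e4 e5 + 32/3*e1 e2 e3 e4 e5


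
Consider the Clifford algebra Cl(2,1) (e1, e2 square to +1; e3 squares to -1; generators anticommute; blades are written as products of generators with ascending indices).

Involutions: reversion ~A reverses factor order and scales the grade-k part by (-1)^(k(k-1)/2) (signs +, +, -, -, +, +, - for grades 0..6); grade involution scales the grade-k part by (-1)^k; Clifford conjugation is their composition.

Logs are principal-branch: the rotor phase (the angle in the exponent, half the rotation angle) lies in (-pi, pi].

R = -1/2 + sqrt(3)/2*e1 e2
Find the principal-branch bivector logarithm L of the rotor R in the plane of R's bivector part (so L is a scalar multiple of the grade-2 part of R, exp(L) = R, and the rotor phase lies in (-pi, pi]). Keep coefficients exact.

The scalar part of R is -1/2, and that scalar determines the rotor phase on the principal branch; recovering the unit plane as bivector-part over sine of the phase gives L = phase * plane.
Concretely: cos(phase) = -1/2 gives phase = ±2*pi/3, and since phase/sin(phase) is even the sign is immaterial: L = (phase/sin(phase)) * <R>_2 = (4*sqrt(3)*pi/9) * <R>_2.
Answer: 2*pi/3*e1 e2


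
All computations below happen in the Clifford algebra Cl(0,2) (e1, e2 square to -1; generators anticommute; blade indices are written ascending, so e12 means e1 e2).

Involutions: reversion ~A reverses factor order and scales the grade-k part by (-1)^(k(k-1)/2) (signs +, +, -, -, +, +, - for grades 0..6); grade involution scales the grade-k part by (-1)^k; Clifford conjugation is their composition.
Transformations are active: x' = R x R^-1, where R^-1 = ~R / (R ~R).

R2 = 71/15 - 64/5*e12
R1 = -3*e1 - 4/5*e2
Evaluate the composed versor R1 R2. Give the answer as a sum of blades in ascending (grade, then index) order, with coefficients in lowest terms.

Distribute over the terms of R1 (each basis-blade product reordered to ascending indices, repeated generators contracted through their squares):
(-3*e1) R2 = -71/5*e1 - 192/5*e2
(-4/5*e2) R2 = 256/25*e1 - 284/75*e2
Summing the partial products and collecting blades:
Answer: -99/25*e1 - 3164/75*e2


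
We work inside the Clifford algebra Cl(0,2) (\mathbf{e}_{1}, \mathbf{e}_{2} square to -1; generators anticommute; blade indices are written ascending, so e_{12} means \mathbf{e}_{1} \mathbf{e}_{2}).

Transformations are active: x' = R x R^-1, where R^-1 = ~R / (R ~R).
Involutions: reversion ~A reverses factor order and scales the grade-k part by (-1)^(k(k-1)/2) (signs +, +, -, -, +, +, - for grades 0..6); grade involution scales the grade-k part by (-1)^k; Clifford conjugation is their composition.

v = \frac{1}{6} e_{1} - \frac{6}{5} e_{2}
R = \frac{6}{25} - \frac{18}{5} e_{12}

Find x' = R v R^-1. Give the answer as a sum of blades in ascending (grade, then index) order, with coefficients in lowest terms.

~R = \frac{6}{25} + \frac{18}{5} e_{12}, and R ~R = \frac{8136}{625}, so R^-1 = ~R / (\frac{8136}{625}).
R v = -\frac{107}{25} e_{1} - \frac{111}{125} e_{2}
Answer: -\frac{110}{339} e_{1} + \frac{1319}{1130} e_{2}


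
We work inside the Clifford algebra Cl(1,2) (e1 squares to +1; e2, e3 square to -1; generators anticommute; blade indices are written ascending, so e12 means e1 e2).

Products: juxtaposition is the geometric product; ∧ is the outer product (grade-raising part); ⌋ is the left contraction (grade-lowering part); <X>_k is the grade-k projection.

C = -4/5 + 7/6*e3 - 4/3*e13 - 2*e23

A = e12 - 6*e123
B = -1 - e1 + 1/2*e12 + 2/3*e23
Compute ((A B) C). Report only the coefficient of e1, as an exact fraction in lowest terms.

step 1: 1/2 + 4*e1 + e2 - 3*e3 - e12 - 2/3*e13 + 6*e23 + 6*e123
step 2: 1439/90 + 611/45*e1 + 31/5*e2 - 7/20*e3 + 47/15*e12 + 38/15*e13 - 179/30*e23 - 379/30*e123
Answer: 611/45


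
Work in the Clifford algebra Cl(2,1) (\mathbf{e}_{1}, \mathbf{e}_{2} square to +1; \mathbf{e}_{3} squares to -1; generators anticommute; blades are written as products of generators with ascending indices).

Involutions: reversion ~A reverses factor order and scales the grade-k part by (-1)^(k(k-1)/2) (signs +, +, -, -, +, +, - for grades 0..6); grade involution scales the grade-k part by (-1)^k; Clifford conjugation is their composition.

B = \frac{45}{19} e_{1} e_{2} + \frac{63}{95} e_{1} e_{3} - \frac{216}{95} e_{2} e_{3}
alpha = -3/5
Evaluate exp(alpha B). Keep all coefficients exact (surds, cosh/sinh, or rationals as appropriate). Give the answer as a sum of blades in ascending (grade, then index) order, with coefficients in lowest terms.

B^2 term by term: the squares give (\frac{45}{19})^2*(e_{1} e_{2})^2 + (\frac{63}{95})^2*(e_{1} e_{3})^2 + (-\frac{216}{95})^2*(e_{2} e_{3})^2 = \frac{2025}{361}*(-1) + \frac{3969}{9025}*(+1) + \frac{46656}{9025}*(+1) = 0 (each basis 2-blade squares to minus the product of its generators' squares); cross terms between blades sharing an index anticommute and cancel. So B^2 = 0.
B^2 = 0, hence only two terms survive: exp(alpha B) = 1 + alpha B (parabolic case).
Answer: 1 - \frac{27}{19} e_{1} e_{2} - \frac{189}{475} e_{1} e_{3} + \frac{648}{475} e_{2} e_{3}


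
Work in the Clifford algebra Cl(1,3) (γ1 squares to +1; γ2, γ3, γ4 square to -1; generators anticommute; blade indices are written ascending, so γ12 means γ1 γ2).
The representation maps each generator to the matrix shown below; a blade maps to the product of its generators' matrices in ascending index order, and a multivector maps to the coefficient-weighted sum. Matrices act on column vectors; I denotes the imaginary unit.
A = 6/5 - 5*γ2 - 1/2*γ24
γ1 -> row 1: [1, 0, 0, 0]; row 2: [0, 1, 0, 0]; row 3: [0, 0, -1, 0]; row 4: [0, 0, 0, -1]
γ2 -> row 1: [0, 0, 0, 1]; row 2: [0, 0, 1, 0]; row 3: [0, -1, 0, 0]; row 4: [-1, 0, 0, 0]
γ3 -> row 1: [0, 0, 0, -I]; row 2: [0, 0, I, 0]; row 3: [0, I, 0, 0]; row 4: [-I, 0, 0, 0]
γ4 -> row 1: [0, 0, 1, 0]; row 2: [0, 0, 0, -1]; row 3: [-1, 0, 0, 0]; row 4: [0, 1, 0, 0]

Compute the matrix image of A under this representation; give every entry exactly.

Bivector images (products of the table entries): rho(γ24) = rho(γ2)rho(γ4) = row 1: [0, 1, 0, 0]; row 2: [-1, 0, 0, 0]; row 3: [0, 0, 0, 1]; row 4: [0, 0, -1, 0].
M = (6/5)*1 + (-5)*rho(γ2) + (-1/2)*rho(γ24), summed entrywise (1 is the identity matrix):
Answer: row 1: [6/5, -1/2, 0, -5]; row 2: [1/2, 6/5, -5, 0]; row 3: [0, 5, 6/5, -1/2]; row 4: [5, 0, 1/2, 6/5]


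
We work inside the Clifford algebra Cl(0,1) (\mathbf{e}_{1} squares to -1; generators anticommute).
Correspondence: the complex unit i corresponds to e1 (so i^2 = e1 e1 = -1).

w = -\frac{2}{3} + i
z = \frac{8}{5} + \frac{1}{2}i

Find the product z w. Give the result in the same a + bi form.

In blades: z = \frac{8}{5} + \frac{1}{2} e_{1}, w = -\frac{2}{3} + e_{1}.
Distribute z over w term by term (generator squares from the signature, products reordered to ascending indices): (\frac{8}{5})*w = -\frac{16}{15} + \frac{8}{5} e_{1}; (\frac{1}{2} e_{1})*w = -\frac{1}{2} - \frac{1}{3} e_{1}.
Sum: -\frac{47}{30} + \frac{19}{15} e_{1}; translating back through the correspondence:
Answer: -\frac{47}{30} + \frac{19}{15}i


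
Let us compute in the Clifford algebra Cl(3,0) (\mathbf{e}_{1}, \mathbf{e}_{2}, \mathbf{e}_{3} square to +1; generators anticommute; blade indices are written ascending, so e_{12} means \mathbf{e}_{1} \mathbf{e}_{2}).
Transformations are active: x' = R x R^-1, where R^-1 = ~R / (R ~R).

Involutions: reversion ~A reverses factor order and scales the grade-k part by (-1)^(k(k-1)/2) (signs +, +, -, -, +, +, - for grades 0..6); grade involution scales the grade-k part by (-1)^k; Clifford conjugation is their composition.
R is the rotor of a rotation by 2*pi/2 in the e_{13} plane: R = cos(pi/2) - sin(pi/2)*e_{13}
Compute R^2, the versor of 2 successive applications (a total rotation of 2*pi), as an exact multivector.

Rotor phase runs at HALF the rotation angle; powers of one rotor simply add phase, so after 2 steps in e_{13} the phase is 2*pi/2 = \pi and R^2 = cos(\pi) - sin(\pi)*e_{13}.
cos(\pi) = -1 and sin(\pi) = 0, so R^2 = -1. The total rotation 2*pi is 1 full turn, so every vector returns to itself, yet the rotor is -1, on the OTHER sheet of the double cover (an odd number of 2*pi turns).
Answer: -1


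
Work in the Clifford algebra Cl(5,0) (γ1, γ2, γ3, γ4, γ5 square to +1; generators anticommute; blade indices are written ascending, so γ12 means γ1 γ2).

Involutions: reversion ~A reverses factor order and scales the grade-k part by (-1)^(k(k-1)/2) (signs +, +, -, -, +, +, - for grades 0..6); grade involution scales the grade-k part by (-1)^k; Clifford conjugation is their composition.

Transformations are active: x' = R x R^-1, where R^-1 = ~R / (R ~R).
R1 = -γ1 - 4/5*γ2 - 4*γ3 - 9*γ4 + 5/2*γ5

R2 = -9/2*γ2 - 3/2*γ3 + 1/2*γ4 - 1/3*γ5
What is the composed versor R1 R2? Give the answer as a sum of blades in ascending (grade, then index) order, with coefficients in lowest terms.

Distribute over the terms of R2 (each basis-blade product reordered to ascending indices, repeated generators contracted through their squares):
R1 (-9/2*γ2) = 18/5 + 9/2*γ12 - 18*γ23 - 81/2*γ24 + 45/4*γ25
R1 (-3/2*γ3) = 6 + 3/2*γ13 + 6/5*γ23 - 27/2*γ34 + 15/4*γ35
R1 (1/2*γ4) = -9/2 - 1/2*γ14 - 2/5*γ24 - 2*γ34 - 5/4*γ45
R1 (-1/3*γ5) = -5/6 + 1/3*γ15 + 4/15*γ25 + 4/3*γ35 + 3*γ45
Summing the partial products and collecting blades:
Answer: 64/15 + 9/2*γ12 + 3/2*γ13 - 1/2*γ14 + 1/3*γ15 - 84/5*γ23 - 409/10*γ24 + 691/60*γ25 - 31/2*γ34 + 61/12*γ35 + 7/4*γ45


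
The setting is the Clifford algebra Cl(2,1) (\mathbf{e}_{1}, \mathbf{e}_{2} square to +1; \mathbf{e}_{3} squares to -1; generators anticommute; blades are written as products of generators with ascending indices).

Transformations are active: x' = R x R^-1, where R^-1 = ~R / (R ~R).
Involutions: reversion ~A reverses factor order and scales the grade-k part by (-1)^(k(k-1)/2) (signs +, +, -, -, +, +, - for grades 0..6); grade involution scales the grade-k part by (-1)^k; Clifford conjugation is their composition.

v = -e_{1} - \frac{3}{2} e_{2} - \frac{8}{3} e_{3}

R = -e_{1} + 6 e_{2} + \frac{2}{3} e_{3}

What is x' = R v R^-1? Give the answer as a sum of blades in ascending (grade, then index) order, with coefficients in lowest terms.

~R = -e_{1} + 6 e_{2} + \frac{2}{3} e_{3}, and R ~R = \frac{329}{9}, so R^-1 = ~R / (\frac{329}{9}).
R v = -\frac{56}{9} + \frac{15}{2} e_{1} e_{2} + \frac{10}{3} e_{1} e_{3} - 15 e_{2} e_{3}
Answer: \frac{63}{47} e_{1} - \frac{51}{94} e_{2} + \frac{344}{141} e_{3}


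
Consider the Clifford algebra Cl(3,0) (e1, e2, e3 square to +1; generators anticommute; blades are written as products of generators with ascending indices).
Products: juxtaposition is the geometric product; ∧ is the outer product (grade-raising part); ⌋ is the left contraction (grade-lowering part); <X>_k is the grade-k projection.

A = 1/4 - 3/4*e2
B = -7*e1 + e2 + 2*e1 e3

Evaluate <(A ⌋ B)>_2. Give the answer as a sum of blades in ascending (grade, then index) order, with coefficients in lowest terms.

step 1: -3/4 - 7/4*e1 + 1/4*e2 + 1/2*e1 e3
step 2: 1/2*e1 e3
Answer: 1/2*e1 e3


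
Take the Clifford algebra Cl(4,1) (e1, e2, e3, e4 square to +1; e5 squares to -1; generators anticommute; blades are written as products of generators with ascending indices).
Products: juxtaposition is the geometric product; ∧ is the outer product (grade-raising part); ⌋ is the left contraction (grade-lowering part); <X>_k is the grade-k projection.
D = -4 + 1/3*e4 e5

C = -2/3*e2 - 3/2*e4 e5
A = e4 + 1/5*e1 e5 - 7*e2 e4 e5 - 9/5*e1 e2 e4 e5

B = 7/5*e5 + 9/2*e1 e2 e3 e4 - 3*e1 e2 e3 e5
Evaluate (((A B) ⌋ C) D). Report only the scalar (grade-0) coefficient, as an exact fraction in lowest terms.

step 1: -7/25*e1 - 3/5*e2 e3 + 49/5*e2 e4 + 27/5*e3 e4 - 81/10*e3 e5 + 7/5*e4 e5 - 9/2*e1 e2 e3 + 63/25*e1 e2 e4 + 21*e1 e3 e4 - 63/2*e1 e3 e5 + 9/10*e2 e3 e4 e5 + 3*e1 e2 e3 e4 e5
step 2: -21/10
step 3: 42/5 - 7/10*e4 e5
Answer: 42/5


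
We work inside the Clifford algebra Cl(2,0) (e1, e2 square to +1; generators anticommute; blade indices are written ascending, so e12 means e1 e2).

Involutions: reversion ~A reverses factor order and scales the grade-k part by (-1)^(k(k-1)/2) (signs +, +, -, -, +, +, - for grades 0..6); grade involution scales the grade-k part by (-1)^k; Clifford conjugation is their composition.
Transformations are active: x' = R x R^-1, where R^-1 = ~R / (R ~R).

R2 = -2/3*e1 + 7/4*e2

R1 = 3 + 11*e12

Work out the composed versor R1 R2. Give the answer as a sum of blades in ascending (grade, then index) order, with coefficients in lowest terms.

Distribute over the terms of R1 (each basis-blade product reordered to ascending indices, repeated generators contracted through their squares):
(3) R2 = -2*e1 + 21/4*e2
(11*e12) R2 = 77/4*e1 + 22/3*e2
Summing the partial products and collecting blades:
Answer: 69/4*e1 + 151/12*e2


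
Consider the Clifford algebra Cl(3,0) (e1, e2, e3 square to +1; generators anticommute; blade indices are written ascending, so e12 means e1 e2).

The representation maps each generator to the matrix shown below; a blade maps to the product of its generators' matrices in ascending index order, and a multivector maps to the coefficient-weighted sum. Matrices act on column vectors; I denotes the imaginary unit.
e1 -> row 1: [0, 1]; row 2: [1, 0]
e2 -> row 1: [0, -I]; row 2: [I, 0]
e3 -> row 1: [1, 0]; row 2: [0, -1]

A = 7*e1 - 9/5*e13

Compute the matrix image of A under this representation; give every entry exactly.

Bivector images (products of the table entries): rho(e13) = rho(e1)rho(e3) = row 1: [0, -1]; row 2: [1, 0].
M = (7)*rho(e1) + (-9/5)*rho(e13), summed entrywise:
Answer: row 1: [0, 44/5]; row 2: [26/5, 0]


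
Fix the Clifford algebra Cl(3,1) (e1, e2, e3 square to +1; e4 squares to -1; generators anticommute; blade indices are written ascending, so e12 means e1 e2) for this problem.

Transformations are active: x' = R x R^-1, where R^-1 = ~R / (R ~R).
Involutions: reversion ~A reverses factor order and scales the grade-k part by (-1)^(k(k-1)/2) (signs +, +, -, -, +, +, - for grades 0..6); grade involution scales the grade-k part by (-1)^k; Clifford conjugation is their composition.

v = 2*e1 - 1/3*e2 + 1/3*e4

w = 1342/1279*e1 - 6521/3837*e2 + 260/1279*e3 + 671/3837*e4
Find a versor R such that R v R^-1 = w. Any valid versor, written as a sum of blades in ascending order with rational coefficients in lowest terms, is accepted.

Since q(v) = q(w) = 4, the sum R = v + w = 3900/1279*e1 - 2600/1279*e2 + 260/1279*e3 + 650/1279*e4 does the job whenever invertible.
Answer: 3900/1279*e1 - 2600/1279*e2 + 260/1279*e3 + 650/1279*e4


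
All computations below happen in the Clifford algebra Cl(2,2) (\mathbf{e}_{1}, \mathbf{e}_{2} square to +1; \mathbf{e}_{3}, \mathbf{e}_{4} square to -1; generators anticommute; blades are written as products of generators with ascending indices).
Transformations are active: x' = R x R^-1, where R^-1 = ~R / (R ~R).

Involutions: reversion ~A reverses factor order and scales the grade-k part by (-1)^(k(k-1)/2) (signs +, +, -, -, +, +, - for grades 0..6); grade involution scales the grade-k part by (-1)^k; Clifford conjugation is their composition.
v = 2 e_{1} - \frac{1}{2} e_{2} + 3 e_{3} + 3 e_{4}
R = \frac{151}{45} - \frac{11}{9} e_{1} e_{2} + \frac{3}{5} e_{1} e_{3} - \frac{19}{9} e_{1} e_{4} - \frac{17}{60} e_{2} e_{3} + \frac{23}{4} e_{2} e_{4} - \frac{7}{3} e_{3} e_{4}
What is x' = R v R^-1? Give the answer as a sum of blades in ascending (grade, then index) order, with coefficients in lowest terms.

~R = \frac{151}{45} + \frac{11}{9} e_{1} e_{2} - \frac{3}{5} e_{1} e_{3} + \frac{19}{9} e_{1} e_{4} + \frac{17}{60} e_{2} e_{3} - \frac{23}{4} e_{2} e_{4} + \frac{7}{3} e_{3} e_{4}, and R ~R = -\frac{320137}{16200}, so R^-1 = ~R / (-\frac{320137}{16200}).
R v = \frac{1067}{90} e_{1} - \frac{469}{30} e_{2} + \frac{629}{40} e_{3} + \frac{3659}{360} e_{4} - \frac{59}{15} e_{1} e_{2} e_{3} + \frac{61}{9} e_{1} e_{2} e_{4} + \frac{52}{15} e_{1} e_{3} e_{4} - \frac{254}{15} e_{2} e_{3} e_{4}
Answer: -\frac{16014}{13919} e_{1} + \frac{97359}{27838} e_{2} + \frac{24609}{13919} e_{3} - \frac{68443}{13919} e_{4}


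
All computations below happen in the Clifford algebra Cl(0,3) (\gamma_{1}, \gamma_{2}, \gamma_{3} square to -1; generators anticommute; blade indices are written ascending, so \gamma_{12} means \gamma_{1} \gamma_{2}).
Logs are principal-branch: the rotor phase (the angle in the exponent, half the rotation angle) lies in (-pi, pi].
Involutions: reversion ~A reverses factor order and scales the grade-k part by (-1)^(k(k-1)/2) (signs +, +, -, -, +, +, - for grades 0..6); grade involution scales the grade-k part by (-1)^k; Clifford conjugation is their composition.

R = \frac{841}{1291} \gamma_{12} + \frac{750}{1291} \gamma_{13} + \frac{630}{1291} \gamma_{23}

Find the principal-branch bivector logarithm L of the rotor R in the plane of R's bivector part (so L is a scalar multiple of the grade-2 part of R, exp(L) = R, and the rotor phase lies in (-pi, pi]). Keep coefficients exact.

The scalar part of R is 0, and that scalar determines the rotor phase on the principal branch; recovering the unit plane as bivector-part over sine of the phase gives L = phase * plane.
Concretely: cos(phase) = 0 gives phase = ±\frac{\pi}{2}, and since phase/sin(phase) is even the sign is immaterial: L = (phase/sin(phase)) * <R>_2 = (\frac{\pi}{2}) * <R>_2.
Answer: \frac{841 \pi}{2582} \gamma_{12} + \frac{375 \pi}{1291} \gamma_{13} + \frac{315 \pi}{1291} \gamma_{23}
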